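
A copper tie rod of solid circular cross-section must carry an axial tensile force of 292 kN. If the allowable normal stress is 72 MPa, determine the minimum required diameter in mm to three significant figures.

Required area A ≥ P/σ_allow = 292000/72 = 4056 mm².
For a solid circular section, d ≥ √(4A/π) = 71.86 mm.

71.9 mm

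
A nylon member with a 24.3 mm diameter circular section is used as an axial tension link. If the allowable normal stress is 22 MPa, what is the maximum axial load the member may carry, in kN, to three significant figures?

A = 463.8 mm².
P_max = σ_allow · A = 22 · 463.8 = 10200 N = 10.2 kN.

10.2 kN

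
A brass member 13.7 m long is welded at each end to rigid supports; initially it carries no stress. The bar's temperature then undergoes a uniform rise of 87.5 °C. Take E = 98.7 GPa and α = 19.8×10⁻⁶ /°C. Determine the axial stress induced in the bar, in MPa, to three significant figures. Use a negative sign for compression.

Free thermal expansion αLΔT = 19.8e-6 · 13700 · 87.5 = 23.74 mm.
The walls impose strain ε = −(23.74)/13700 = -1.7325e-03; σ = Eε = 98700 · -1.7325e-03 = -171 MPa.

-171 MPa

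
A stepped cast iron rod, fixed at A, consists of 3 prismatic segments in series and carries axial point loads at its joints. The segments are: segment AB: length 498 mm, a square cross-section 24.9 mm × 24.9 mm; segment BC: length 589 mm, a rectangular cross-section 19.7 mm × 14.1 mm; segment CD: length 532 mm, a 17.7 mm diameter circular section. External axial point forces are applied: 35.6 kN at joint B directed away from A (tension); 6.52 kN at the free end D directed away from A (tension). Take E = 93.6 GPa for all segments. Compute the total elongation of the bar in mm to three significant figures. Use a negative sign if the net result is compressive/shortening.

0.660 mm

Internal axial forces (sectioning from the free end, tension +): N_CD = 6.52 kN, N_BC = 6.52 kN, N_AB = 42.12 kN.
A_AB = 620 mm².
A_BC = 277.8 mm².
A_CD = 246.1 mm².
δ_AB = 42120·498/(620·93600) = 0.3614 mm
δ_BC = 6520·589/(277.8·93600) = 0.1477 mm
δ_CD = 6520·532/(246.1·93600) = 0.1506 mm
δ = Σδ_i = 0.6598 mm.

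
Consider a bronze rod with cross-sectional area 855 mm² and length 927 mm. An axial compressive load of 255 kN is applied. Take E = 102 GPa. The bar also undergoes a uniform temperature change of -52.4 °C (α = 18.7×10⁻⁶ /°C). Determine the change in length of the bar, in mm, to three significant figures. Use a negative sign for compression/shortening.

-3.62 mm

δ_mech = NL/(AE) = -255000·927/(855·102000) = -2.711 mm.
δ_thermal = αLΔT = 18.7e-6·927·-52.4 = -0.9083 mm.
δ = δ_mech + δ_thermal = -3.619 mm.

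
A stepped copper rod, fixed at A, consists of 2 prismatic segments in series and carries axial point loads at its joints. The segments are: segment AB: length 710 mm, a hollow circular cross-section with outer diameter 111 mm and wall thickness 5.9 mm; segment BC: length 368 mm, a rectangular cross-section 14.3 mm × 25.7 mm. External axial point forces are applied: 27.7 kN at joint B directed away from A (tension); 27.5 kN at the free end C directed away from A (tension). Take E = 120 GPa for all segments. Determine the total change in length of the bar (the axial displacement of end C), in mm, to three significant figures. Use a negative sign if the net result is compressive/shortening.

Internal axial forces (sectioning from the free end, tension +): N_BC = 27.5 kN, N_AB = 55.2 kN.
A_AB = 1948 mm².
A_BC = 367.5 mm².
δ_AB = 55200·710/(1948·120000) = 0.1677 mm
δ_BC = 27500·368/(367.5·120000) = 0.2295 mm
δ = Σδ_i = 0.3971 mm.

0.397 mm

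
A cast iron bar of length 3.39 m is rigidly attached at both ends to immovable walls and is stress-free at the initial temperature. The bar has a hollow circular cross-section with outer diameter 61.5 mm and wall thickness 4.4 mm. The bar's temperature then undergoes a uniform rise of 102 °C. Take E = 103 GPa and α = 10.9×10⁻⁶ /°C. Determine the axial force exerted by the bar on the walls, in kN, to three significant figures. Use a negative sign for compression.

Free thermal expansion αLΔT = 10.9e-6 · 3390 · 102 = 3.769 mm.
The walls impose strain ε = −(3.769)/3390 = -1.1118e-03; σ = Eε = 103000 · -1.1118e-03 = -114.5 MPa.
Wall reaction R = σ·A = -114.5·789.3 = -90390 N = -90.39 kN.

-90.4 kN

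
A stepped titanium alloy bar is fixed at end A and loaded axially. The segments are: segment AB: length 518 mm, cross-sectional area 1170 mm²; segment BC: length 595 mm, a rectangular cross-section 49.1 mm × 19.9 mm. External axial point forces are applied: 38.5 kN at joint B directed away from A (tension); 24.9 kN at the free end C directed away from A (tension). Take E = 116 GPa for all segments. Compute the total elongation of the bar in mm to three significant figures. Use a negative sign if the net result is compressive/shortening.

0.373 mm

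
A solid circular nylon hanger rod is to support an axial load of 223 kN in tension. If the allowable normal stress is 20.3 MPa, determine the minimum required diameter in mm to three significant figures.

118 mm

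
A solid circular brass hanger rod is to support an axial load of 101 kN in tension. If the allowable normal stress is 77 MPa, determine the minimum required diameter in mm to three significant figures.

Required area A ≥ P/σ_allow = 101000/77 = 1312 mm².
For a solid circular section, d ≥ √(4A/π) = 40.87 mm.

40.9 mm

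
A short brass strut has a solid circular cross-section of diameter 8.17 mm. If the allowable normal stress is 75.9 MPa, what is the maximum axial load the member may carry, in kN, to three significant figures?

3.98 kN

A = 52.42 mm².
P_max = σ_allow · A = 75.9 · 52.42 = 3979 N = 3.979 kN.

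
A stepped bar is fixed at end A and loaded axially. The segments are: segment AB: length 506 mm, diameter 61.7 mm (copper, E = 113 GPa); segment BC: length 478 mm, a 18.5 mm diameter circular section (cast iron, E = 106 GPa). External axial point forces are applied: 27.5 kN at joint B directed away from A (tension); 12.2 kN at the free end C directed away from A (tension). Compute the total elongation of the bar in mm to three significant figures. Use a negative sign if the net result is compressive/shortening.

Internal axial forces (sectioning from the free end, tension +): N_BC = 12.2 kN, N_AB = 39.7 kN.
A_AB = 2990 mm².
A_BC = 268.8 mm².
δ_AB = 39700·506/(2990·113000) = 0.05946 mm
δ_BC = 12200·478/(268.8·106000) = 0.2047 mm
δ = Σδ_i = 0.2641 mm.

0.264 mm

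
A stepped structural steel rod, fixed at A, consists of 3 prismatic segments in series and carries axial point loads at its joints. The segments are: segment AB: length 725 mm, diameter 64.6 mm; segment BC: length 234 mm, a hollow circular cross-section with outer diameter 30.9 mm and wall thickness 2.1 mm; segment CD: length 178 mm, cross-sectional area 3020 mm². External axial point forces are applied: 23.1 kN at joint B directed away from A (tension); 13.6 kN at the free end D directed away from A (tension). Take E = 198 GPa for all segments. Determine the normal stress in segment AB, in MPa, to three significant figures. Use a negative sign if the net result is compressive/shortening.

Internal axial forces (sectioning from the free end, tension +): N_CD = 13.6 kN, N_BC = 13.6 kN, N_AB = 36.7 kN.
A_AB = 3278 mm².
σ_AB = N_AB/A_AB = 36700/3278 = 11.2 MPa.

11.2 MPa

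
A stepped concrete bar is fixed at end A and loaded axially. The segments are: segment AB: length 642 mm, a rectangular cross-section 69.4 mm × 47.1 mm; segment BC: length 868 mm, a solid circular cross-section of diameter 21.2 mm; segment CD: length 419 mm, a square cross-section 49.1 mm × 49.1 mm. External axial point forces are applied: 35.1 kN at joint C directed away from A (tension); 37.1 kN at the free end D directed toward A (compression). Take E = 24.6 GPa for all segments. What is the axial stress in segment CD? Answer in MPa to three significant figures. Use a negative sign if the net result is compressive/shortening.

-15.4 MPa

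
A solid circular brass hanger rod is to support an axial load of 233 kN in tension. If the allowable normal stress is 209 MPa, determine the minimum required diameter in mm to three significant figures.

37.7 mm

Required area A ≥ P/σ_allow = 233000/209 = 1115 mm².
For a solid circular section, d ≥ √(4A/π) = 37.68 mm.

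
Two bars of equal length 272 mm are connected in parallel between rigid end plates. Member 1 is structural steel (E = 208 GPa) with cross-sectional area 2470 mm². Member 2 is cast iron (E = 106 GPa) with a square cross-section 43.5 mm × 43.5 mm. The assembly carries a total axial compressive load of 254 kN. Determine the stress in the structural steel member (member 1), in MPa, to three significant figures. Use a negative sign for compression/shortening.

A_2 = 1892 mm².
Equal strain + equilibrium ⇒ each member carries load in proportion to AE: A₁E₁ = 513800000 N, A₂E₂ = 200600000 N, ΣAE = 714300000 N.
σ₁ = P·E₁/ΣAE = -254000·208000/714300000 = -73.96 MPa.

-74.0 MPa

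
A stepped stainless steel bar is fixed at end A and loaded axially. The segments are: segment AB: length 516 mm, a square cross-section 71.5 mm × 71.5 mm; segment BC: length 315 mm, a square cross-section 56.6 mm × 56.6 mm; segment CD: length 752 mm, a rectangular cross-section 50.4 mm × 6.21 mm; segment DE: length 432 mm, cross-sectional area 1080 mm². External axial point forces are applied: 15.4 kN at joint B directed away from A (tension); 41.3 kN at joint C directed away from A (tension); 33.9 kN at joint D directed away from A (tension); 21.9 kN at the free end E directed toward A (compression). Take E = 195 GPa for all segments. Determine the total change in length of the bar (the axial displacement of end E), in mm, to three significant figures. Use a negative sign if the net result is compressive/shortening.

0.165 mm

Internal axial forces (sectioning from the free end, tension +): N_DE = -21.9 kN, N_CD = 12 kN, N_BC = 53.3 kN, N_AB = 68.7 kN.
A_AB = 5112 mm².
A_BC = 3204 mm².
A_CD = 313 mm².
δ_AB = 68700·516/(5112·195000) = 0.03556 mm
δ_BC = 53300·315/(3204·195000) = 0.02688 mm
δ_CD = 12000·752/(313·195000) = 0.1479 mm
δ_DE = -21900·432/(1080·195000) = -0.04492 mm
δ = Σδ_i = 0.1654 mm.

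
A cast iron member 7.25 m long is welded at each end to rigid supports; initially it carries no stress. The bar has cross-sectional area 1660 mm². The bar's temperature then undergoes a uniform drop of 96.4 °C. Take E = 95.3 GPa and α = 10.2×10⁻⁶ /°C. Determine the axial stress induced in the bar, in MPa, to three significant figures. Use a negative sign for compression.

Free thermal expansion αLΔT = 10.2e-6 · 7250 · -96.4 = -7.129 mm.
The walls impose strain ε = −(-7.129)/7250 = 9.8328e-04; σ = Eε = 95300 · 9.8328e-04 = 93.71 MPa.

93.7 MPa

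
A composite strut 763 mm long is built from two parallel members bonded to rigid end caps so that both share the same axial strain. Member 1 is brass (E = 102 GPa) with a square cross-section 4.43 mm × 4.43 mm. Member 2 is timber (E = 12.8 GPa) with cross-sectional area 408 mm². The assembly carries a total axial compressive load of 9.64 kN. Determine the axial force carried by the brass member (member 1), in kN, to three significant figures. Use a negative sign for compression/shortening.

-2.67 kN

A_1 = 19.62 mm².
Equal strain + equilibrium ⇒ each member carries load in proportion to AE: A₁E₁ = 2002000 N, A₂E₂ = 5222000 N, ΣAE = 7224000 N.
F₁ = P·A₁E₁/ΣAE = -9640·2002000/7224000 = -2671 N.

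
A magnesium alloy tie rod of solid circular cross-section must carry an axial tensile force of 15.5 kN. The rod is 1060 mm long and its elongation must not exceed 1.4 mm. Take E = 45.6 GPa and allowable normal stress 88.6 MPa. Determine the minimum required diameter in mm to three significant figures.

Required area A ≥ P/σ_allow = 15500/88.6 = 174.9 mm².
For a solid circular section, d ≥ √(4A/π) = 14.92 mm.
Elongation limit: A ≥ PL/(Eδ_allow) = 15500·1060/(45600·1.4) = 257.4 mm² ⇒ d ≥ 18.1 mm.
The elongation limit governs.

18.1 mm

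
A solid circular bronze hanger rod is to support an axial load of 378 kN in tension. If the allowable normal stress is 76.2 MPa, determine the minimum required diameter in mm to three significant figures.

79.5 mm

Required area A ≥ P/σ_allow = 378000/76.2 = 4961 mm².
For a solid circular section, d ≥ √(4A/π) = 79.47 mm.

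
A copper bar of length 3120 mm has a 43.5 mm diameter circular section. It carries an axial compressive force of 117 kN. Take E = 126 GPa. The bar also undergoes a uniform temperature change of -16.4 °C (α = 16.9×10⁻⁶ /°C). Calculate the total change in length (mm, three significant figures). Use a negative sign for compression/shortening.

A = 1486 mm².
δ_mech = NL/(AE) = -117000·3120/(1486·126000) = -1.949 mm.
δ_thermal = αLΔT = 16.9e-6·3120·-16.4 = -0.8647 mm.
δ = δ_mech + δ_thermal = -2.814 mm.

-2.81 mm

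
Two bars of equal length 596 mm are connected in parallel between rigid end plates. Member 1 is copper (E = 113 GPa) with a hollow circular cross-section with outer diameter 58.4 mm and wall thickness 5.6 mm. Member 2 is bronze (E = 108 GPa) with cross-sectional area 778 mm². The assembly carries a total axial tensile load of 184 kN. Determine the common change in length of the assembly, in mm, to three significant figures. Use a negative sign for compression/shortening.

0.580 mm

A_1 = 928.9 mm².
Equal strain + equilibrium ⇒ each member carries load in proportion to AE: A₁E₁ = 105000000 N, A₂E₂ = 84020000 N, ΣAE = 189000000 N.
δ = PL/ΣAE = 184000·596/189000000 = 0.5803 mm.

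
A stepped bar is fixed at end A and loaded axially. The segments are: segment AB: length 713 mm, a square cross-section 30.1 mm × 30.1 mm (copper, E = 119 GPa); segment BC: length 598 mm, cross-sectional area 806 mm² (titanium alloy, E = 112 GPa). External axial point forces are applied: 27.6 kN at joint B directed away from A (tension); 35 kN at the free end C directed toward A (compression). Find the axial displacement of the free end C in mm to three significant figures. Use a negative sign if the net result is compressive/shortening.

-0.281 mm

Internal axial forces (sectioning from the free end, tension +): N_BC = -35 kN, N_AB = -7.4 kN.
A_AB = 906 mm².
δ_AB = -7400·713/(906·119000) = -0.04894 mm
δ_BC = -35000·598/(806·112000) = -0.2319 mm
δ = Σδ_i = -0.2808 mm.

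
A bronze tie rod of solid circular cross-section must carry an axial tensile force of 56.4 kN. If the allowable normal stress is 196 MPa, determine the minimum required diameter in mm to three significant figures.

Required area A ≥ P/σ_allow = 56400/196 = 287.8 mm².
For a solid circular section, d ≥ √(4A/π) = 19.14 mm.

19.1 mm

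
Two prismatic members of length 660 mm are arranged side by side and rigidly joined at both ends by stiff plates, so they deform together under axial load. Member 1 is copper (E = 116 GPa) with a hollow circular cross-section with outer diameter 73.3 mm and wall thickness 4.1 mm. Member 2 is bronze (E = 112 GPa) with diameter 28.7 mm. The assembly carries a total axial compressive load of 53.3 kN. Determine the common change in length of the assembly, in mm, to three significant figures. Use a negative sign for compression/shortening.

-0.200 mm

A_1 = 891.3 mm².
A_2 = 646.9 mm².
Equal strain + equilibrium ⇒ each member carries load in proportion to AE: A₁E₁ = 103400000 N, A₂E₂ = 72460000 N, ΣAE = 175900000 N.
δ = PL/ΣAE = -53300·660/175900000 = -0.2 mm.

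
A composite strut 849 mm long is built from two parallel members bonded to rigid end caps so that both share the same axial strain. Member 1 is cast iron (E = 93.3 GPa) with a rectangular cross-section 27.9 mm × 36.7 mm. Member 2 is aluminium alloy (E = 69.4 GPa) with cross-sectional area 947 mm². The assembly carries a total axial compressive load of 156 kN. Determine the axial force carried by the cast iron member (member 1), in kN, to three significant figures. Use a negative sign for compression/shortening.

A_1 = 1024 mm².
Equal strain + equilibrium ⇒ each member carries load in proportion to AE: A₁E₁ = 95530000 N, A₂E₂ = 65720000 N, ΣAE = 161300000 N.
F₁ = P·A₁E₁/ΣAE = -156000·95530000/161300000 = -92420 N.

-92.4 kN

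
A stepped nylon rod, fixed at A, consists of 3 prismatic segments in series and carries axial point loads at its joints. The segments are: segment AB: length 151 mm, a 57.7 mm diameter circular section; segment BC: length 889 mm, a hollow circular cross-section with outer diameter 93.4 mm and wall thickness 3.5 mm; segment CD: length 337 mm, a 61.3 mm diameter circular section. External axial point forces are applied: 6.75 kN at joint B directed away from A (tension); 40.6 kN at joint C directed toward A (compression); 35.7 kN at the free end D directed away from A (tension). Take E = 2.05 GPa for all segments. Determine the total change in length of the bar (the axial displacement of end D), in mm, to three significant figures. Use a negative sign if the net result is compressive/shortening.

-0.109 mm

Internal axial forces (sectioning from the free end, tension +): N_CD = 35.7 kN, N_BC = -4.9 kN, N_AB = 1.85 kN.
A_AB = 2615 mm².
A_BC = 988.5 mm².
A_CD = 2951 mm².
δ_AB = 1850·151/(2615·2050) = 0.05211 mm
δ_BC = -4900·889/(988.5·2050) = -2.15 mm
δ_CD = 35700·337/(2951·2050) = 1.989 mm
δ = Σδ_i = -0.109 mm.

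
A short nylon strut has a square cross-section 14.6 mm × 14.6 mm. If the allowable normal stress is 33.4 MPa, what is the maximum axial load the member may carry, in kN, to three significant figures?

7.12 kN

A = 213.2 mm².
P_max = σ_allow · A = 33.4 · 213.2 = 7120 N = 7.12 kN.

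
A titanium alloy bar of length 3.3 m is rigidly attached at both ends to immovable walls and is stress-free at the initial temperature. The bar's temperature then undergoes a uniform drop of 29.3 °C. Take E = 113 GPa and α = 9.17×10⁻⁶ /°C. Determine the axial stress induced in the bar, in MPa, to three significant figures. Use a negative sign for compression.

30.4 MPa

Free thermal expansion αLΔT = 9.17e-6 · 3300 · -29.3 = -0.8866 mm.
The walls impose strain ε = −(-0.8866)/3300 = 2.6868e-04; σ = Eε = 113000 · 2.6868e-04 = 30.36 MPa.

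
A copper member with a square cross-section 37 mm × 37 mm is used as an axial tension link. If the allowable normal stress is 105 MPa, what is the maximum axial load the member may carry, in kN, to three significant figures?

144 kN

A = 1369 mm².
P_max = σ_allow · A = 105 · 1369 = 143700 N = 143.7 kN.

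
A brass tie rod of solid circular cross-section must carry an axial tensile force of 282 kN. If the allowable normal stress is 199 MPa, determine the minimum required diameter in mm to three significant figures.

42.5 mm

Required area A ≥ P/σ_allow = 282000/199 = 1417 mm².
For a solid circular section, d ≥ √(4A/π) = 42.48 mm.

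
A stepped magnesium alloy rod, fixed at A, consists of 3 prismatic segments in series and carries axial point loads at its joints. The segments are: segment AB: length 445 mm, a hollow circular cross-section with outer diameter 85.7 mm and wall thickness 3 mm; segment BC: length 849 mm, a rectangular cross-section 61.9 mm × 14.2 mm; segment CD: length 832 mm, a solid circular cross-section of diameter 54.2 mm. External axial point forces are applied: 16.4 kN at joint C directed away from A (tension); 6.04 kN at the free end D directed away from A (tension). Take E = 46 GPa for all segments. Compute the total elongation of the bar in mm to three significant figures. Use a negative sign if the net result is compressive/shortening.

0.797 mm

Internal axial forces (sectioning from the free end, tension +): N_CD = 6.04 kN, N_BC = 22.44 kN, N_AB = 22.44 kN.
A_AB = 779.4 mm².
A_BC = 879 mm².
A_CD = 2307 mm².
δ_AB = 22440·445/(779.4·46000) = 0.2785 mm
δ_BC = 22440·849/(879·46000) = 0.4712 mm
δ_CD = 6040·832/(2307·46000) = 0.04735 mm
δ = Σδ_i = 0.7971 mm.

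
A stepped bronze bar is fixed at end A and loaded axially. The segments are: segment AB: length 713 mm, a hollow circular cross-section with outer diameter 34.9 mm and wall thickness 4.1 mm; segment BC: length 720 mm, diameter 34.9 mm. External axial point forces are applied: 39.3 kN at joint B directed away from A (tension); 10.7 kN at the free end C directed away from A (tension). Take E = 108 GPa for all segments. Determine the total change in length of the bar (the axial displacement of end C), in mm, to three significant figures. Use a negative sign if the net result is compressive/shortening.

0.907 mm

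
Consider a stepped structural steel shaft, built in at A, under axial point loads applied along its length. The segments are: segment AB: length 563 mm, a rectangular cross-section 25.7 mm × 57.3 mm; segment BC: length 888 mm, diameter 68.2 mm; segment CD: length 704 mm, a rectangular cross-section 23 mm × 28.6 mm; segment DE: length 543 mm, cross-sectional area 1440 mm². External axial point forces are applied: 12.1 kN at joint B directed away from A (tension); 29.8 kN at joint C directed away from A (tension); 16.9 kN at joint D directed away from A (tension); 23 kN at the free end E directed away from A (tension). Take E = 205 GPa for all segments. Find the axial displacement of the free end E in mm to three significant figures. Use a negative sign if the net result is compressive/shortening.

Internal axial forces (sectioning from the free end, tension +): N_DE = 23 kN, N_CD = 39.9 kN, N_BC = 69.7 kN, N_AB = 81.8 kN.
A_AB = 1473 mm².
A_BC = 3653 mm².
A_CD = 657.8 mm².
δ_AB = 81800·563/(1473·205000) = 0.1526 mm
δ_BC = 69700·888/(3653·205000) = 0.08265 mm
δ_CD = 39900·704/(657.8·205000) = 0.2083 mm
δ_DE = 23000·543/(1440·205000) = 0.04231 mm
δ = Σδ_i = 0.4858 mm.

0.486 mm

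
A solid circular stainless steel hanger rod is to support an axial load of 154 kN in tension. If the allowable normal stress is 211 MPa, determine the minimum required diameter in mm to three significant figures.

Required area A ≥ P/σ_allow = 154000/211 = 729.9 mm².
For a solid circular section, d ≥ √(4A/π) = 30.48 mm.

30.5 mm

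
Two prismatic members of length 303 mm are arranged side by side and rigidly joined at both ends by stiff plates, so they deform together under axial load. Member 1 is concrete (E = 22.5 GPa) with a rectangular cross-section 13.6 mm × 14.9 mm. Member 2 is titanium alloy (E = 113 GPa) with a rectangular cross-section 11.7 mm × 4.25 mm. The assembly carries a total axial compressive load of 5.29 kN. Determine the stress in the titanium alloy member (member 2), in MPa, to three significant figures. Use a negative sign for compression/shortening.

A_1 = 202.6 mm².
A_2 = 49.72 mm².
Equal strain + equilibrium ⇒ each member carries load in proportion to AE: A₁E₁ = 4559000 N, A₂E₂ = 5619000 N, ΣAE = 10180000 N.
σ₂ = P·E₂/ΣAE = -5290·113000/10180000 = -58.73 MPa.

-58.7 MPa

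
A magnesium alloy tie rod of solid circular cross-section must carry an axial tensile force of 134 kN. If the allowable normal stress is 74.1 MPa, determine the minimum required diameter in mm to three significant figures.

Required area A ≥ P/σ_allow = 134000/74.1 = 1808 mm².
For a solid circular section, d ≥ √(4A/π) = 47.98 mm.

48.0 mm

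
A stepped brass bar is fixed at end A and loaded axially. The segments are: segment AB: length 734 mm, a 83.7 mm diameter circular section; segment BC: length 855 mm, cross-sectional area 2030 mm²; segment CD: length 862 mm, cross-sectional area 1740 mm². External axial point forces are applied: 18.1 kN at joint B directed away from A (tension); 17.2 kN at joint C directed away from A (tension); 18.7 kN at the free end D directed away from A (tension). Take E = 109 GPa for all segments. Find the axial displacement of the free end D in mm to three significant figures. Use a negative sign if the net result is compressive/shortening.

0.290 mm

Internal axial forces (sectioning from the free end, tension +): N_CD = 18.7 kN, N_BC = 35.9 kN, N_AB = 54 kN.
A_AB = 5502 mm².
δ_AB = 54000·734/(5502·109000) = 0.06609 mm
δ_BC = 35900·855/(2030·109000) = 0.1387 mm
δ_CD = 18700·862/(1740·109000) = 0.08499 mm
δ = Σδ_i = 0.2898 mm.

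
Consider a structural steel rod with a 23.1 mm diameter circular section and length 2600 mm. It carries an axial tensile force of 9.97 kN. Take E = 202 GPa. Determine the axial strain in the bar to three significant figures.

1.18e-04

A = 419.1 mm².
σ = N/A = 23.79 MPa; ε = σ/E = 23.79/202000 = 1.178e-04.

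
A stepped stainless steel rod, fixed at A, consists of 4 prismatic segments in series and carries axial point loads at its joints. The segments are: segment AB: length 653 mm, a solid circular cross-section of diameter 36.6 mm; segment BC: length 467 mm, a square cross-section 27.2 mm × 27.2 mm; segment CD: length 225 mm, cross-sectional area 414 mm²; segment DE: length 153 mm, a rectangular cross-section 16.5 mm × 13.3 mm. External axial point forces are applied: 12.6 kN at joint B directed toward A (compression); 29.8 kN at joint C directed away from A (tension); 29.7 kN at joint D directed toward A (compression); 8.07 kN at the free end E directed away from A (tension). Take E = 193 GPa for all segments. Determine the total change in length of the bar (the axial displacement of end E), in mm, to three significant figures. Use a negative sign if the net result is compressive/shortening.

Internal axial forces (sectioning from the free end, tension +): N_DE = 8.07 kN, N_CD = -21.63 kN, N_BC = 8.17 kN, N_AB = -4.43 kN.
A_AB = 1052 mm².
A_BC = 739.8 mm².
A_DE = 219.5 mm².
δ_AB = -4430·653/(1052·193000) = -0.01425 mm
δ_BC = 8170·467/(739.8·193000) = 0.02672 mm
δ_CD = -21630·225/(414·193000) = -0.06091 mm
δ_DE = 8070·153/(219.5·193000) = 0.02915 mm
δ = Σδ_i = -0.01928 mm.

-0.0193 mm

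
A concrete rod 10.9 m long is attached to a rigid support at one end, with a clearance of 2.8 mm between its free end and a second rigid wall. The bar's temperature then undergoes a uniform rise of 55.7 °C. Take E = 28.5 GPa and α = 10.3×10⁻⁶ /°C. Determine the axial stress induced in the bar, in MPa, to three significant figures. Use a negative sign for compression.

Free thermal expansion αLΔT = 10.3e-6 · 10900 · 55.7 = 6.253 mm.
The walls engage after the gap closes; constrained expansion = 6.253 − 2.8 = 3.453 mm.
The walls impose strain ε = −(3.453)/10900 = -3.1683e-04; σ = Eε = 28500 · -3.1683e-04 = -9.03 MPa.

-9.03 MPa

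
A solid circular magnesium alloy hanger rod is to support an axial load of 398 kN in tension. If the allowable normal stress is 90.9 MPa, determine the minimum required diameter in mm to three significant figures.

Required area A ≥ P/σ_allow = 398000/90.9 = 4378 mm².
For a solid circular section, d ≥ √(4A/π) = 74.66 mm.

74.7 mm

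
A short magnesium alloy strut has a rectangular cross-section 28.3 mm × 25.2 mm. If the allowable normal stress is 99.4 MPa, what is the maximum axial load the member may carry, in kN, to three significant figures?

A = 713.2 mm².
P_max = σ_allow · A = 99.4 · 713.2 = 70890 N = 70.89 kN.

70.9 kN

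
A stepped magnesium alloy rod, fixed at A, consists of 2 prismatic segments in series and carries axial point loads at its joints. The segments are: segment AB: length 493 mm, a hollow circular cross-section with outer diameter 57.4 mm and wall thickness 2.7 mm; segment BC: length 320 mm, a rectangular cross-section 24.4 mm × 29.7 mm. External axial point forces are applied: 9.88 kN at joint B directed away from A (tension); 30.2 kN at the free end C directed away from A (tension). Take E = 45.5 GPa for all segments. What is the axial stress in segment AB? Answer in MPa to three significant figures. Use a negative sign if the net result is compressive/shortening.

86.4 MPa

Internal axial forces (sectioning from the free end, tension +): N_BC = 30.2 kN, N_AB = 40.08 kN.
A_AB = 464 mm².
σ_AB = N_AB/A_AB = 40080/464 = 86.38 MPa.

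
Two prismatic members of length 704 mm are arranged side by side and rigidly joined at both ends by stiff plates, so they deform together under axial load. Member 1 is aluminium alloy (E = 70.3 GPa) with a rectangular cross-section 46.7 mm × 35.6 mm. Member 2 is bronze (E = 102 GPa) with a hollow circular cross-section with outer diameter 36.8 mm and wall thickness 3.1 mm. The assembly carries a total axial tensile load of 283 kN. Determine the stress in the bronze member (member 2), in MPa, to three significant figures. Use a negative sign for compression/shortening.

192 MPa

A_1 = 1663 mm².
A_2 = 328.2 mm².
Equal strain + equilibrium ⇒ each member carries load in proportion to AE: A₁E₁ = 116900000 N, A₂E₂ = 33480000 N, ΣAE = 150400000 N.
σ₂ = P·E₂/ΣAE = 283000·102000/150400000 = 192 MPa.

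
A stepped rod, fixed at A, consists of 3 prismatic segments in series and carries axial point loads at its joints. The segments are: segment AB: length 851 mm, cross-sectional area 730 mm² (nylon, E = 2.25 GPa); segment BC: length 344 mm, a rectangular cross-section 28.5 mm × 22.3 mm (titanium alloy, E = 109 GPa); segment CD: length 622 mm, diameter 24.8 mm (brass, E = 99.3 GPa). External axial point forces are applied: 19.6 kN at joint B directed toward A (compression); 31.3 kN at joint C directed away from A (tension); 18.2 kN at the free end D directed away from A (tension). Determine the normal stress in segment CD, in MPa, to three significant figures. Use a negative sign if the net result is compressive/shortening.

Internal axial forces (sectioning from the free end, tension +): N_CD = 18.2 kN, N_BC = 49.5 kN, N_AB = 29.9 kN.
A_CD = 483.1 mm².
σ_CD = N_CD/A_CD = 18200/483.1 = 37.68 MPa.

37.7 MPa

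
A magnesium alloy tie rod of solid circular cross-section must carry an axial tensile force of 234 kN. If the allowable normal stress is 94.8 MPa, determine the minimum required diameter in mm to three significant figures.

56.1 mm

Required area A ≥ P/σ_allow = 234000/94.8 = 2468 mm².
For a solid circular section, d ≥ √(4A/π) = 56.06 mm.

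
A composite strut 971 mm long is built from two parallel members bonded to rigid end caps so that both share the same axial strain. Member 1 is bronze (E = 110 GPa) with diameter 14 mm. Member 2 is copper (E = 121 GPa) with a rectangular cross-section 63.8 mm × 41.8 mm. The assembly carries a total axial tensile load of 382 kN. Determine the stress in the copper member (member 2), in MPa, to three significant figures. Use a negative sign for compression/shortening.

A_1 = 153.9 mm².
A_2 = 2667 mm².
Equal strain + equilibrium ⇒ each member carries load in proportion to AE: A₁E₁ = 16930000 N, A₂E₂ = 322700000 N, ΣAE = 339600000 N.
σ₂ = P·E₂/ΣAE = 382000·121000/339600000 = 136.1 MPa.

136 MPa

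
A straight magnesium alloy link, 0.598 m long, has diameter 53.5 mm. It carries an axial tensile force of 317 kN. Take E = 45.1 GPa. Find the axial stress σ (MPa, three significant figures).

141 MPa

A = 2248 mm².
σ = N/A = 317000/2248 = 141 MPa.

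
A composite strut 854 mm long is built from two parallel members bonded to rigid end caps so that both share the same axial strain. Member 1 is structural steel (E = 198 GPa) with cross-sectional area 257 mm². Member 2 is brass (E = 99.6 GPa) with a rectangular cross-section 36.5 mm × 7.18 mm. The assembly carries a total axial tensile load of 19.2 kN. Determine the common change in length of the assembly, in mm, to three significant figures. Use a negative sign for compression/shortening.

A_2 = 262.1 mm².
Equal strain + equilibrium ⇒ each member carries load in proportion to AE: A₁E₁ = 50890000 N, A₂E₂ = 26100000 N, ΣAE = 76990000 N.
δ = PL/ΣAE = 19200·854/76990000 = 0.213 mm.

0.213 mm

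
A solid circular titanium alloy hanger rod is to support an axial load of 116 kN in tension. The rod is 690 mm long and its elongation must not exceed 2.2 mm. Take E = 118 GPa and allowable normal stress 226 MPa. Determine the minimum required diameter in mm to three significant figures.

Required area A ≥ P/σ_allow = 116000/226 = 513.3 mm².
For a solid circular section, d ≥ √(4A/π) = 25.56 mm.
Elongation limit: A ≥ PL/(Eδ_allow) = 116000·690/(118000·2.2) = 308.3 mm² ⇒ d ≥ 19.81 mm.
The stress limit governs.

25.6 mm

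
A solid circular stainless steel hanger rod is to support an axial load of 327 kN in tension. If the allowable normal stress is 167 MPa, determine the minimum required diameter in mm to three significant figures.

49.9 mm

Required area A ≥ P/σ_allow = 327000/167 = 1958 mm².
For a solid circular section, d ≥ √(4A/π) = 49.93 mm.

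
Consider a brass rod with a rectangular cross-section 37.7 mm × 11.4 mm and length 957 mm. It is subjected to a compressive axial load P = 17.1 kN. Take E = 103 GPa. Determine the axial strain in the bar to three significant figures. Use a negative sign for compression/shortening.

-3.86e-04

A = 429.8 mm².
σ = N/A = -39.79 MPa; ε = σ/E = -39.79/103000 = -3.863e-04.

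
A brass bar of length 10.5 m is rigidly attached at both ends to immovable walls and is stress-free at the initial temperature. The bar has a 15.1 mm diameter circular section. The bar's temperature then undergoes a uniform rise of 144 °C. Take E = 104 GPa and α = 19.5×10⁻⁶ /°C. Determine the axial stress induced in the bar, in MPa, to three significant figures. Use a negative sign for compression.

-292 MPa

Free thermal expansion αLΔT = 19.5e-6 · 10500 · 144 = 29.48 mm.
The walls impose strain ε = −(29.48)/10500 = -2.8080e-03; σ = Eε = 104000 · -2.8080e-03 = -292 MPa.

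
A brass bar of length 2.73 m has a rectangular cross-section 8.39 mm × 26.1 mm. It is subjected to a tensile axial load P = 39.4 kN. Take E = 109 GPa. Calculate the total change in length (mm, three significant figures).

4.51 mm

A = 219 mm².
δ_mech = NL/(AE) = 39400·2730/(219·109000) = 4.506 mm.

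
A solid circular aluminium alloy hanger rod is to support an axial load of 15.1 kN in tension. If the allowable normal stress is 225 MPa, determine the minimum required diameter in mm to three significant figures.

Required area A ≥ P/σ_allow = 15100/225 = 67.11 mm².
For a solid circular section, d ≥ √(4A/π) = 9.244 mm.

9.24 mm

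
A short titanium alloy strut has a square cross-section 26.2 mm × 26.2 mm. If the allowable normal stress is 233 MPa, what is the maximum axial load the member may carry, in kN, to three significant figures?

160 kN

A = 686.4 mm².
P_max = σ_allow · A = 233 · 686.4 = 159900 N = 159.9 kN.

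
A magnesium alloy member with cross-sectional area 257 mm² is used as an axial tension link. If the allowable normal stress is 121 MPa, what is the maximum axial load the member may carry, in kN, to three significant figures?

31.1 kN

P_max = σ_allow · A = 121 · 257 = 31100 N = 31.1 kN.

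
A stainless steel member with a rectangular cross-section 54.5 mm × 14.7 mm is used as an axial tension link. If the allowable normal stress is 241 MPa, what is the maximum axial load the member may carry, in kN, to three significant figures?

A = 801.1 mm².
P_max = σ_allow · A = 241 · 801.1 = 193100 N = 193.1 kN.

193 kN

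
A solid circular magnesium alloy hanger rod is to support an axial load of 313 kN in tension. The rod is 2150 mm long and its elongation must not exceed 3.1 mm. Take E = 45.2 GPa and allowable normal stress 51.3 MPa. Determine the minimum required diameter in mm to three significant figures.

88.1 mm

Required area A ≥ P/σ_allow = 313000/51.3 = 6101 mm².
For a solid circular section, d ≥ √(4A/π) = 88.14 mm.
Elongation limit: A ≥ PL/(Eδ_allow) = 313000·2150/(45200·3.1) = 4803 mm² ⇒ d ≥ 78.2 mm.
The stress limit governs.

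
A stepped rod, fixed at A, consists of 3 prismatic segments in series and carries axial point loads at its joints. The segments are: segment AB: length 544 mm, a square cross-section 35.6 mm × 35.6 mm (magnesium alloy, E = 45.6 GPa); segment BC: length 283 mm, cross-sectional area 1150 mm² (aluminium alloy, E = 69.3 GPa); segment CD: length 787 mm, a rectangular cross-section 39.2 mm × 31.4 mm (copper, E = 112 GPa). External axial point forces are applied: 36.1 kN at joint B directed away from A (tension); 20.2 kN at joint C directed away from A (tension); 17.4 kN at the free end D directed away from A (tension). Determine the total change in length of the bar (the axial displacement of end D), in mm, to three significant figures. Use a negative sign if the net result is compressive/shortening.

0.927 mm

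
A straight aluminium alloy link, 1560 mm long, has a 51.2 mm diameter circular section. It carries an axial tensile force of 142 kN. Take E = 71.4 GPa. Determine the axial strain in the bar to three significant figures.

A = 2059 mm².
σ = N/A = 68.97 MPa; ε = σ/E = 68.97/71400 = 9.660e-04.

9.66e-04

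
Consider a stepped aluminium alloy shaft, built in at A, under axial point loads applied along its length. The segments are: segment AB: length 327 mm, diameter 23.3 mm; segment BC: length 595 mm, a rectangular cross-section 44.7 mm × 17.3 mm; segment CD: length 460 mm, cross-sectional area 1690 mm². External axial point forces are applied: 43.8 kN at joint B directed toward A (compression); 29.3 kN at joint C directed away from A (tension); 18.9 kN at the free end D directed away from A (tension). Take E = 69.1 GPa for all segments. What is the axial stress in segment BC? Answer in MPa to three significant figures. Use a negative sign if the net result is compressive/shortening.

62.3 MPa

Internal axial forces (sectioning from the free end, tension +): N_CD = 18.9 kN, N_BC = 48.2 kN, N_AB = 4.4 kN.
A_BC = 773.3 mm².
σ_BC = N_BC/A_BC = 48200/773.3 = 62.33 MPa.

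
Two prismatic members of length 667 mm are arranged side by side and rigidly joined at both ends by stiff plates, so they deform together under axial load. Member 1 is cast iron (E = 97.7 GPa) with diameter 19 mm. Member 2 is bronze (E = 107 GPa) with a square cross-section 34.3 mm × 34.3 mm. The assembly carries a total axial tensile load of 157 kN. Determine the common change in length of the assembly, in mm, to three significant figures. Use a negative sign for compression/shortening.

0.682 mm

A_1 = 283.5 mm².
A_2 = 1176 mm².
Equal strain + equilibrium ⇒ each member carries load in proportion to AE: A₁E₁ = 27700000 N, A₂E₂ = 125900000 N, ΣAE = 153600000 N.
δ = PL/ΣAE = 157000·667/153600000 = 0.6818 mm.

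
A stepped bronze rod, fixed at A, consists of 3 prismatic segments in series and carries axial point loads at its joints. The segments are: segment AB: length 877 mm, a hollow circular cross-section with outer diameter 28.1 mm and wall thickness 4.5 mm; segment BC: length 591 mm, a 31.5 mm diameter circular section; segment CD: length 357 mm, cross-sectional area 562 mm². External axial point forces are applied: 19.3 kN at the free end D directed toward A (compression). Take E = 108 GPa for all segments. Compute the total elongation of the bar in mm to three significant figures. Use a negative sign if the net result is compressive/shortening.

-0.719 mm

Internal axial forces (sectioning from the free end, tension +): N_CD = -19.3 kN, N_BC = -19.3 kN, N_AB = -19.3 kN.
A_AB = 333.6 mm².
A_BC = 779.3 mm².
δ_AB = -19300·877/(333.6·108000) = -0.4697 mm
δ_BC = -19300·591/(779.3·108000) = -0.1355 mm
δ_CD = -19300·357/(562·108000) = -0.1135 mm
δ = Σδ_i = -0.7188 mm.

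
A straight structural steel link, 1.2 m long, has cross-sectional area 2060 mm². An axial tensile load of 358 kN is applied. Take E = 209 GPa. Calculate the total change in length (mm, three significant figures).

0.998 mm

δ_mech = NL/(AE) = 358000·1200/(2060·209000) = 0.9978 mm.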